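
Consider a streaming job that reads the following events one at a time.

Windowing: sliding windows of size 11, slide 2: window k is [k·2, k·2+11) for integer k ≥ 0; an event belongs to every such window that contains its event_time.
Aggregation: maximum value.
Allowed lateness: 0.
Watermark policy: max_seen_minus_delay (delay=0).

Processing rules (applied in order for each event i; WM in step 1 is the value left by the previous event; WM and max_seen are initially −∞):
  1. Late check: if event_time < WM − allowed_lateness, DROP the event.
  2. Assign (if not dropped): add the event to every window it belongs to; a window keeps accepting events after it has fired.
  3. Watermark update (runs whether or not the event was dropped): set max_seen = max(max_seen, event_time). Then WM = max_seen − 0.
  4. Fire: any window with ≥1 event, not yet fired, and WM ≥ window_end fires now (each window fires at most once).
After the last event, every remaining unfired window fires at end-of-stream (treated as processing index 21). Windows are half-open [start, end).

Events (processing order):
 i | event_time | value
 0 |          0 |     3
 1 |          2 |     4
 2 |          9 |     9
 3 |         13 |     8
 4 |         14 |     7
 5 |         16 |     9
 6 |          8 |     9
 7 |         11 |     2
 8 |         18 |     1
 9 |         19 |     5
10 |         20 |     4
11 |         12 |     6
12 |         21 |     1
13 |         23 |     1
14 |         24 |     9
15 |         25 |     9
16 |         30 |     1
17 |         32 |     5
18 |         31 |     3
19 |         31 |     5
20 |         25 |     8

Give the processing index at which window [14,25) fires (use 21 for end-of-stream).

15

i=0 t=0 v=3: → [0,11); WM=0
i=1 t=2 v=4: → [2,13),[0,11); WM=2
i=2 t=9 v=9: → [8,19),[6,17),[4,15),[2,13),[0,11); WM=9
i=3 t=13 v=8: → [12,23),[10,21),[8,19),[6,17),[4,15); WM=13; [0,11) fires=9 [2,13) fires=9
i=4 t=14 v=7: → [14,25),[12,23),[10,21),[8,19),[6,17),[4,15); WM=14
i=5 t=16 v=9: → [16,27),[14,25),[12,23),[10,21),[8,19),[6,17); WM=16; [4,15) fires=9
i=6 t=8 v=9: DROP (t<16-0); WM=16
i=7 t=11 v=2: DROP (t<16-0); WM=16
i=8 t=18 v=1: → [18,29),[16,27),[14,25),[12,23),[10,21),[8,19); WM=18; [6,17) fires=9
i=9 t=19 v=5: → [18,29),[16,27),[14,25),[12,23),[10,21); WM=19; [8,19) fires=9
i=10 t=20 v=4: → [20,31),[18,29),[16,27),[14,25),[12,23),[10,21); WM=20
i=11 t=12 v=6: DROP (t<20-0); WM=20
i=12 t=21 v=1: → [20,31),[18,29),[16,27),[14,25),[12,23); WM=21; [10,21) fires=9
i=13 t=23 v=1: → [22,33),[20,31),[18,29),[16,27),[14,25); WM=23; [12,23) fires=9
i=14 t=24 v=9: → [24,35),[22,33),[20,31),[18,29),[16,27),[14,25); WM=24
i=15 t=25 v=9: → [24,35),[22,33),[20,31),[18,29),[16,27); WM=25; [14,25) fires=9
i=16 t=30 v=1: → [30,41),[28,39),[26,37),[24,35),[22,33),[20,31); WM=30; [16,27) fires=9 [18,29) fires=9
i=17 t=32 v=5: → [32,43),[30,41),[28,39),[26,37),[24,35),[22,33); WM=32; [20,31) fires=9
i=18 t=31 v=3: DROP (t<32-0); WM=32
i=19 t=31 v=5: DROP (t<32-0); WM=32
i=20 t=25 v=8: DROP (t<32-0); WM=32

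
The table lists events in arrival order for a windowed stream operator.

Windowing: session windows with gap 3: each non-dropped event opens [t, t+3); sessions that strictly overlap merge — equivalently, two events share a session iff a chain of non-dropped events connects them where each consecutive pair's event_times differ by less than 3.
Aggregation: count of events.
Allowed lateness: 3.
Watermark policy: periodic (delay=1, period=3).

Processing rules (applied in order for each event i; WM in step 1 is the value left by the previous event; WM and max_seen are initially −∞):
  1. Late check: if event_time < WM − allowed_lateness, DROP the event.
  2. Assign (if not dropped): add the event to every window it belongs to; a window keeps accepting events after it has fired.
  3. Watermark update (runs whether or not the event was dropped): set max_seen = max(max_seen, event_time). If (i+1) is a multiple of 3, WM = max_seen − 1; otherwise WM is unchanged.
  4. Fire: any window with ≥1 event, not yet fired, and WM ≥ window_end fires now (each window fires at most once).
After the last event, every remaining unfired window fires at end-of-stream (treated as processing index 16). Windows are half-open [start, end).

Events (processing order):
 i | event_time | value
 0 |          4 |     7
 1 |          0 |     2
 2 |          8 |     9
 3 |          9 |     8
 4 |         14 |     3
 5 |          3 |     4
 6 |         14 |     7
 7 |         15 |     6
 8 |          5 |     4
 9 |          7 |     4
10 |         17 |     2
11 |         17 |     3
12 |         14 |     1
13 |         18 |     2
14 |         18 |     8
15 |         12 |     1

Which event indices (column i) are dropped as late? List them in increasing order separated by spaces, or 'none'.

i=0 t=4 v=7: → [4,7); WM=−∞
i=1 t=0 v=2: → [0,3); WM=−∞
i=2 t=8 v=9: → [8,11); WM=7
i=3 t=9 v=8: → [8,12); WM=7
i=4 t=14 v=3: → [14,17); WM=7
i=5 t=3 v=4: DROP (t<7-3); WM=13
i=6 t=14 v=7: → [14,17); WM=13
i=7 t=15 v=6: → [14,18); WM=13
i=8 t=5 v=4: DROP (t<13-3); WM=14
i=9 t=7 v=4: DROP (t<14-3); WM=14
i=10 t=17 v=2: → [14,20); WM=14
i=11 t=17 v=3: → [14,20); WM=16
i=12 t=14 v=1: → [14,20); WM=16
i=13 t=18 v=2: → [14,21); WM=16
i=14 t=18 v=8: → [14,21); WM=17
i=15 t=12 v=1: DROP (t<17-3); WM=17

5 8 9 15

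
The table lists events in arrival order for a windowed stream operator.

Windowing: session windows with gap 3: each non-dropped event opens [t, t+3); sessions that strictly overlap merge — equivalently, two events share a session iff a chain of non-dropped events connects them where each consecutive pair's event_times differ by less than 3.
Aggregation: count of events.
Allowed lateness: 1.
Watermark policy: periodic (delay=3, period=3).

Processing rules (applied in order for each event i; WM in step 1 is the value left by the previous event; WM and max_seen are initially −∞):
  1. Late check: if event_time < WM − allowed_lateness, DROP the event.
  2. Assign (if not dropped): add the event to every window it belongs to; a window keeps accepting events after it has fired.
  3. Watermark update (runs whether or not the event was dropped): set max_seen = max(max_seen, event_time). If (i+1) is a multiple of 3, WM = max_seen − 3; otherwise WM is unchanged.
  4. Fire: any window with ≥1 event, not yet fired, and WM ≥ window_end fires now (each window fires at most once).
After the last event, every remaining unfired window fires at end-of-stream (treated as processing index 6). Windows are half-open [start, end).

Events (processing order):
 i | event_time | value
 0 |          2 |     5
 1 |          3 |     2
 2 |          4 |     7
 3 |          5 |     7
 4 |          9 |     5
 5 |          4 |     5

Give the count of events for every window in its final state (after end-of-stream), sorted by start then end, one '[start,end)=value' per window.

[2,8)=5 [9,12)=1

i=0 t=2 v=5: → [2,5); WM=−∞
i=1 t=3 v=2: → [2,6); WM=−∞
i=2 t=4 v=7: → [2,7); WM=1
i=3 t=5 v=7: → [2,8); WM=1
i=4 t=9 v=5: → [9,12); WM=1
i=5 t=4 v=5: → [2,8); WM=6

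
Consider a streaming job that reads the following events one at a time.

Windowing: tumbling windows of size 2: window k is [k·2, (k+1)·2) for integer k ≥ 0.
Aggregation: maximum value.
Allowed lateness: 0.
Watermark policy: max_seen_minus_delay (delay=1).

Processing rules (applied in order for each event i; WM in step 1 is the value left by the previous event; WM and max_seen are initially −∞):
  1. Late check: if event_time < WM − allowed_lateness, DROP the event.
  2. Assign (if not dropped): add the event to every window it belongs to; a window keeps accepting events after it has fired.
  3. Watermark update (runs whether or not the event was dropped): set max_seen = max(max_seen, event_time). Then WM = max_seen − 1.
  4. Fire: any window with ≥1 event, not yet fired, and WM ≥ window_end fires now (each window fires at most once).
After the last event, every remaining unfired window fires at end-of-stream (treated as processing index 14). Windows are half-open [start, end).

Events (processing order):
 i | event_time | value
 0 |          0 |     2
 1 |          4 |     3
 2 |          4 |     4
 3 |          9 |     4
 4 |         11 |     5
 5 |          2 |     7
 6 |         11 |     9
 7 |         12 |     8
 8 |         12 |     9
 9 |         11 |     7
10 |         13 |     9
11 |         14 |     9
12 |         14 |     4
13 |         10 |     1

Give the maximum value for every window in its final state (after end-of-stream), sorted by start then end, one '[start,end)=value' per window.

i=0 t=0 v=2: → [0,2); WM=-1
i=1 t=4 v=3: → [4,6); WM=3; [0,2) fires=2
i=2 t=4 v=4: → [4,6); WM=3
i=3 t=9 v=4: → [8,10); WM=8; [4,6) fires=4
i=4 t=11 v=5: → [10,12); WM=10; [8,10) fires=4
i=5 t=2 v=7: DROP (t<10-0); WM=10
i=6 t=11 v=9: → [10,12); WM=10
i=7 t=12 v=8: → [12,14); WM=11
i=8 t=12 v=9: → [12,14); WM=11
i=9 t=11 v=7: → [10,12); WM=11
i=10 t=13 v=9: → [12,14); WM=12; [10,12) fires=9
i=11 t=14 v=9: → [14,16); WM=13
i=12 t=14 v=4: → [14,16); WM=13
i=13 t=10 v=1: DROP (t<13-0); WM=13

[0,2)=2 [4,6)=4 [8,10)=4 [10,12)=9 [12,14)=9 [14,16)=9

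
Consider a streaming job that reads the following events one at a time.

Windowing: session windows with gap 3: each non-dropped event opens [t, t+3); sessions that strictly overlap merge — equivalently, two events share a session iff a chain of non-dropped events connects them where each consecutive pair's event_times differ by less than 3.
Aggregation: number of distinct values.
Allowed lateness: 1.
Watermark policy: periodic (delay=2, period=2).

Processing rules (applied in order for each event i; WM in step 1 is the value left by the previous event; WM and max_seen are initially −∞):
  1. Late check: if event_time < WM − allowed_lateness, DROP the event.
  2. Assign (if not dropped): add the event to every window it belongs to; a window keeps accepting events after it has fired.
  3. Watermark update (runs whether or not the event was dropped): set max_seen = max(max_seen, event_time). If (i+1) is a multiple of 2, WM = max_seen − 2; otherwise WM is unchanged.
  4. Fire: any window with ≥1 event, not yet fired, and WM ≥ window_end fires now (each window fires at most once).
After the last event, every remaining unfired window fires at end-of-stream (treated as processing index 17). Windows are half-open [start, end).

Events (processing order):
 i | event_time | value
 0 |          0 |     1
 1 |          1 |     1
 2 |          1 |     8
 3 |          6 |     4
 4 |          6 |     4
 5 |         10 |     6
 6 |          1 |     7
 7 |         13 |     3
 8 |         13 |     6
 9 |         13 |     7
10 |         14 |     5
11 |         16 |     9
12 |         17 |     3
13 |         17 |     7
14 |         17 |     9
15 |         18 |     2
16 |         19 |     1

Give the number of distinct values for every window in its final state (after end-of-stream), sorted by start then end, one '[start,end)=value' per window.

[0,4)=2 [6,9)=1 [10,13)=1 [13,22)=7

i=0 t=0 v=1: → [0,3); WM=−∞
i=1 t=1 v=1: → [0,4); WM=-1
i=2 t=1 v=8: → [0,4); WM=-1
i=3 t=6 v=4: → [6,9); WM=4
i=4 t=6 v=4: → [6,9); WM=4
i=5 t=10 v=6: → [10,13); WM=8
i=6 t=1 v=7: DROP (t<8-1); WM=8
i=7 t=13 v=3: → [13,16); WM=11
i=8 t=13 v=6: → [13,16); WM=11
i=9 t=13 v=7: → [13,16); WM=11
i=10 t=14 v=5: → [13,17); WM=11
i=11 t=16 v=9: → [13,19); WM=14
i=12 t=17 v=3: → [13,20); WM=14
i=13 t=17 v=7: → [13,20); WM=15
i=14 t=17 v=9: → [13,20); WM=15
i=15 t=18 v=2: → [13,21); WM=16
i=16 t=19 v=1: → [13,22); WM=16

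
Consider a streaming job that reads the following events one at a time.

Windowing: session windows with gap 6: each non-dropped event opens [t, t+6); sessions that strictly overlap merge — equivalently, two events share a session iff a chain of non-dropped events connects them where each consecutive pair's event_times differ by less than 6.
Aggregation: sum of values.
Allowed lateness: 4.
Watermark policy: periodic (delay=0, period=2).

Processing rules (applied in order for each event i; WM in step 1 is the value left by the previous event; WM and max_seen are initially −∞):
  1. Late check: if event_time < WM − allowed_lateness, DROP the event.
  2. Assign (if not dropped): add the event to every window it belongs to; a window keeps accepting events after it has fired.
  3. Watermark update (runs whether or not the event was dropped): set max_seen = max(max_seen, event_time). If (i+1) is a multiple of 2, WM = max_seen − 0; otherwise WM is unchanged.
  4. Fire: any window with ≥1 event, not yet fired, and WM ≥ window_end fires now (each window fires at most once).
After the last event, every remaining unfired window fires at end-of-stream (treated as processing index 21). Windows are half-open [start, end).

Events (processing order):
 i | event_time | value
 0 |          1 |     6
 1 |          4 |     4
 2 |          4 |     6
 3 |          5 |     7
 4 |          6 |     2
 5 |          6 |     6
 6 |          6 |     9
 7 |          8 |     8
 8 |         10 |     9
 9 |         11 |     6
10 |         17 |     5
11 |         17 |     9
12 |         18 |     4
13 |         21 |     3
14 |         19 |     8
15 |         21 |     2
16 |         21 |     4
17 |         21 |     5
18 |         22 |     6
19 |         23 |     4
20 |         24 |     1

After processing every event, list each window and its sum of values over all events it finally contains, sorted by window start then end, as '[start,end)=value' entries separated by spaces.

i=0 t=1 v=6: → [1,7); WM=−∞
i=1 t=4 v=4: → [1,10); WM=4
i=2 t=4 v=6: → [1,10); WM=4
i=3 t=5 v=7: → [1,11); WM=5
i=4 t=6 v=2: → [1,12); WM=5
i=5 t=6 v=6: → [1,12); WM=6
i=6 t=6 v=9: → [1,12); WM=6
i=7 t=8 v=8: → [1,14); WM=8
i=8 t=10 v=9: → [1,16); WM=8
i=9 t=11 v=6: → [1,17); WM=11
i=10 t=17 v=5: → [17,23); WM=11
i=11 t=17 v=9: → [17,23); WM=17
i=12 t=18 v=4: → [17,24); WM=17
i=13 t=21 v=3: → [17,27); WM=21
i=14 t=19 v=8: → [17,27); WM=21
i=15 t=21 v=2: → [17,27); WM=21
i=16 t=21 v=4: → [17,27); WM=21
i=17 t=21 v=5: → [17,27); WM=21
i=18 t=22 v=6: → [17,28); WM=21
i=19 t=23 v=4: → [17,29); WM=23
i=20 t=24 v=1: → [17,30); WM=23

[1,17)=63 [17,30)=51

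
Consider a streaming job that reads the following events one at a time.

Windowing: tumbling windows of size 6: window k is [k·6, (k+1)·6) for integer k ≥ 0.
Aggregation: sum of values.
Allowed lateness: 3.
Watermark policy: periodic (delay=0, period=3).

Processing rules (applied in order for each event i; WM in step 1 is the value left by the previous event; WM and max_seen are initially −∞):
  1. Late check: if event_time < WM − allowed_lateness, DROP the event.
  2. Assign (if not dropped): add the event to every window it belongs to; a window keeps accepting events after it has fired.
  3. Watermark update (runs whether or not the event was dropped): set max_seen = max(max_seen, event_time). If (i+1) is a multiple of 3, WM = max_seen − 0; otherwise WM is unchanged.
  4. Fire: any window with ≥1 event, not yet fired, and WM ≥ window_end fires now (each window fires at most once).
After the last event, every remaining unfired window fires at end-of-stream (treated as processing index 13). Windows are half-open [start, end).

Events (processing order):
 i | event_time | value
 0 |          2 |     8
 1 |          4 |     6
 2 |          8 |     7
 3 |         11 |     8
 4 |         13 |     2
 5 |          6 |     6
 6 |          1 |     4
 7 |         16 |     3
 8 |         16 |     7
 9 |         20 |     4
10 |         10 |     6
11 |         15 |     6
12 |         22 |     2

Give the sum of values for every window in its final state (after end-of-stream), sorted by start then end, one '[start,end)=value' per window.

[0,6)=14 [6,12)=21 [12,18)=18 [18,24)=6

i=0 t=2 v=8: → [0,6); WM=−∞
i=1 t=4 v=6: → [0,6); WM=−∞
i=2 t=8 v=7: → [6,12); WM=8; [0,6) fires=14
i=3 t=11 v=8: → [6,12); WM=8
i=4 t=13 v=2: → [12,18); WM=8
i=5 t=6 v=6: → [6,12); WM=13; [6,12) fires=21
i=6 t=1 v=4: DROP (t<13-3); WM=13
i=7 t=16 v=3: → [12,18); WM=13
i=8 t=16 v=7: → [12,18); WM=16
i=9 t=20 v=4: → [18,24); WM=16
i=10 t=10 v=6: DROP (t<16-3); WM=16
i=11 t=15 v=6: → [12,18); WM=20; [12,18) fires=18
i=12 t=22 v=2: → [18,24); WM=20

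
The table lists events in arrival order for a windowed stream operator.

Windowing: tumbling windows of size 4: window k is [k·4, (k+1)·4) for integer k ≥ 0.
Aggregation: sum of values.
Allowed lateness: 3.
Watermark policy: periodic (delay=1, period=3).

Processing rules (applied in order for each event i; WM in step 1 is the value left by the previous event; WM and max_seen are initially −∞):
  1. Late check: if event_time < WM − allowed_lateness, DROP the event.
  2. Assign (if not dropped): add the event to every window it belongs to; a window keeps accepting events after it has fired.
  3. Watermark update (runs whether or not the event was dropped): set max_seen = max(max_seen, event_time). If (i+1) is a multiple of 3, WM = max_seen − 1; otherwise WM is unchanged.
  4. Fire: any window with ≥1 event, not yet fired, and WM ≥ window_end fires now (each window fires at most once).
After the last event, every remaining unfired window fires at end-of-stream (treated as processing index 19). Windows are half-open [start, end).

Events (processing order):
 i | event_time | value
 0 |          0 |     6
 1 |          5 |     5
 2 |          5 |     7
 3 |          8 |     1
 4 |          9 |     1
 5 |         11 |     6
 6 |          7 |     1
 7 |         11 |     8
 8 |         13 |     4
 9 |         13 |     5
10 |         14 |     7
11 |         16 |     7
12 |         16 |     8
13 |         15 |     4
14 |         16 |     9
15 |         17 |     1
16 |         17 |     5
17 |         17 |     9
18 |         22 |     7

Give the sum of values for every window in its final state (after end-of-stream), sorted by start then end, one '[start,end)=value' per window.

[0,4)=6 [4,8)=13 [8,12)=16 [12,16)=20 [16,20)=39 [20,24)=7

i=0 t=0 v=6: → [0,4); WM=−∞
i=1 t=5 v=5: → [4,8); WM=−∞
i=2 t=5 v=7: → [4,8); WM=4; [0,4) fires=6
i=3 t=8 v=1: → [8,12); WM=4
i=4 t=9 v=1: → [8,12); WM=4
i=5 t=11 v=6: → [8,12); WM=10; [4,8) fires=12
i=6 t=7 v=1: → [4,8); WM=10
i=7 t=11 v=8: → [8,12); WM=10
i=8 t=13 v=4: → [12,16); WM=12; [8,12) fires=16
i=9 t=13 v=5: → [12,16); WM=12
i=10 t=14 v=7: → [12,16); WM=12
i=11 t=16 v=7: → [16,20); WM=15
i=12 t=16 v=8: → [16,20); WM=15
i=13 t=15 v=4: → [12,16); WM=15
i=14 t=16 v=9: → [16,20); WM=15
i=15 t=17 v=1: → [16,20); WM=15
i=16 t=17 v=5: → [16,20); WM=15
i=17 t=17 v=9: → [16,20); WM=16; [12,16) fires=20
i=18 t=22 v=7: → [20,24); WM=16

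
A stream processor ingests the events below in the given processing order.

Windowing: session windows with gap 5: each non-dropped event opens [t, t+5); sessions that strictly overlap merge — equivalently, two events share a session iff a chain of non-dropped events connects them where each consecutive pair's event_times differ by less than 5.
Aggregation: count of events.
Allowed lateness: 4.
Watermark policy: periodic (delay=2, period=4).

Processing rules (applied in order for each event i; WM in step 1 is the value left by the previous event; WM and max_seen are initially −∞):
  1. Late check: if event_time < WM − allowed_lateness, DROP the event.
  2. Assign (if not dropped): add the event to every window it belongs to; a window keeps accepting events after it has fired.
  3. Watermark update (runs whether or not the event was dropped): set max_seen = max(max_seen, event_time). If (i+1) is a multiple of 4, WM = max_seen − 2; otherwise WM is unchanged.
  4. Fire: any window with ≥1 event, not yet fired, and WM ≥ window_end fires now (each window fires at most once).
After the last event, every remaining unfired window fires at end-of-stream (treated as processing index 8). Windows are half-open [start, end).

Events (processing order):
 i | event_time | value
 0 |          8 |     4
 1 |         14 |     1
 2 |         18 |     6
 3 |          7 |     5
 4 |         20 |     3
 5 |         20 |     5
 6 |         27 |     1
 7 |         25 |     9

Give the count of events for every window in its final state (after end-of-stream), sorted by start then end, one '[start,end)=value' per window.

i=0 t=8 v=4: → [8,13); WM=−∞
i=1 t=14 v=1: → [14,19); WM=−∞
i=2 t=18 v=6: → [14,23); WM=−∞
i=3 t=7 v=5: → [7,13); WM=16
i=4 t=20 v=3: → [14,25); WM=16
i=5 t=20 v=5: → [14,25); WM=16
i=6 t=27 v=1: → [27,32); WM=16
i=7 t=25 v=9: → [25,32); WM=25

[7,13)=2 [14,25)=4 [25,32)=2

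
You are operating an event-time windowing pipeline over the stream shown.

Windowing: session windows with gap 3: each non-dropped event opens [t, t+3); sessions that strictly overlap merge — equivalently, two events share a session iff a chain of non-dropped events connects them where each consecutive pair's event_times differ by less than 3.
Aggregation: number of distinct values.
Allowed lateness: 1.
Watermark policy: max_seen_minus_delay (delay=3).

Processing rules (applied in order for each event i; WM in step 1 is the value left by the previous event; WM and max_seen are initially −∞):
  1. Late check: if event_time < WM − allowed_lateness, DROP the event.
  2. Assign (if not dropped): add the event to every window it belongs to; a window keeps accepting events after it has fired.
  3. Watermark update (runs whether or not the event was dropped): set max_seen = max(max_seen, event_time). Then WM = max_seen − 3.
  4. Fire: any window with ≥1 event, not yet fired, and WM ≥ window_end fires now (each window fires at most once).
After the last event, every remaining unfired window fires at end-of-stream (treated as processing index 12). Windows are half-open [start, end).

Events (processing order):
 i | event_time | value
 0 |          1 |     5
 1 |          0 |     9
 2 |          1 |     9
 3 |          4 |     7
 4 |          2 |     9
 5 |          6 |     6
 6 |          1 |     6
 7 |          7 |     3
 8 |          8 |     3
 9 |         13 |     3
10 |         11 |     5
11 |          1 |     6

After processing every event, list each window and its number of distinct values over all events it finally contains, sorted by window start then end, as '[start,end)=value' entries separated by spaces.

[0,11)=5 [11,16)=2

i=0 t=1 v=5: → [1,4); WM=-2
i=1 t=0 v=9: → [0,4); WM=-2
i=2 t=1 v=9: → [0,4); WM=-2
i=3 t=4 v=7: → [4,7); WM=1
i=4 t=2 v=9: → [0,7); WM=1
i=5 t=6 v=6: → [0,9); WM=3
i=6 t=1 v=6: DROP (t<3-1); WM=3
i=7 t=7 v=3: → [0,10); WM=4
i=8 t=8 v=3: → [0,11); WM=5
i=9 t=13 v=3: → [13,16); WM=10
i=10 t=11 v=5: → [11,16); WM=10
i=11 t=1 v=6: DROP (t<10-1); WM=10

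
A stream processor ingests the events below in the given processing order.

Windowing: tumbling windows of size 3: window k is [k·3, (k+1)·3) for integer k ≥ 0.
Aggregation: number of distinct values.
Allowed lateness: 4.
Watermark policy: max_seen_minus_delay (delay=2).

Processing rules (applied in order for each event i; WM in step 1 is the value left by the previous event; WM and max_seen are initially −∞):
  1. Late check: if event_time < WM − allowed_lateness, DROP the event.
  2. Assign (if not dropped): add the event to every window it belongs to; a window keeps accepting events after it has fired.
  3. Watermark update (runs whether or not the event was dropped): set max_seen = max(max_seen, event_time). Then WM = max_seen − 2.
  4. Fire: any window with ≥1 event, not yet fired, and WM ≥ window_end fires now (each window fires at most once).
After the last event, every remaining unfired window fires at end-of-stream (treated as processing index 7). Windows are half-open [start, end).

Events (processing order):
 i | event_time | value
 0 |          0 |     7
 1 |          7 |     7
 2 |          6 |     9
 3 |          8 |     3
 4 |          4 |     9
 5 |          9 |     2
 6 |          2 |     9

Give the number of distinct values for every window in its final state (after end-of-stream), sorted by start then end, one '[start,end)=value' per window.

i=0 t=0 v=7: → [0,3); WM=-2
i=1 t=7 v=7: → [6,9); WM=5; [0,3) fires=1
i=2 t=6 v=9: → [6,9); WM=5
i=3 t=8 v=3: → [6,9); WM=6
i=4 t=4 v=9: → [3,6); WM=6; [3,6) fires=1
i=5 t=9 v=2: → [9,12); WM=7
i=6 t=2 v=9: DROP (t<7-4); WM=7

[0,3)=1 [3,6)=1 [6,9)=3 [9,12)=1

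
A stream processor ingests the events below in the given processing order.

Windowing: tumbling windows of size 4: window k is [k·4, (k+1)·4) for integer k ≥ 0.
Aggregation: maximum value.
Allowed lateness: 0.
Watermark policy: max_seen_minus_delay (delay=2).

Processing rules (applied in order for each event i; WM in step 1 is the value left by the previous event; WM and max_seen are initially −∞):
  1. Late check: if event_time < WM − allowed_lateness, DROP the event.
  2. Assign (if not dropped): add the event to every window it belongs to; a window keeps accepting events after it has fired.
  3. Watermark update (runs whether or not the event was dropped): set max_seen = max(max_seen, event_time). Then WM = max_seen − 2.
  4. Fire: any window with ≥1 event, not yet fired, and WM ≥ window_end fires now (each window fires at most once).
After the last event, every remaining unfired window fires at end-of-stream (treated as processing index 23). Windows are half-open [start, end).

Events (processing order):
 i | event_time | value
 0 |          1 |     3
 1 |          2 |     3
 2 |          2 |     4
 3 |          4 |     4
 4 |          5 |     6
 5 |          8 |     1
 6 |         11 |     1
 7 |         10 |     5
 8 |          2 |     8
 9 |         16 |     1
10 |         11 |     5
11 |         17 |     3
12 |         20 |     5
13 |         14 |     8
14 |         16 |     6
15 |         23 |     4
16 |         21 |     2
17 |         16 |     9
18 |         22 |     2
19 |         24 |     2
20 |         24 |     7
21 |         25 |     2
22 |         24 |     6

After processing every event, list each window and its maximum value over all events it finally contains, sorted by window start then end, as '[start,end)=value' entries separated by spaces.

[0,4)=4 [4,8)=6 [8,12)=5 [16,20)=3 [20,24)=5 [24,28)=7

i=0 t=1 v=3: → [0,4); WM=-1
i=1 t=2 v=3: → [0,4); WM=0
i=2 t=2 v=4: → [0,4); WM=0
i=3 t=4 v=4: → [4,8); WM=2
i=4 t=5 v=6: → [4,8); WM=3
i=5 t=8 v=1: → [8,12); WM=6; [0,4) fires=4
i=6 t=11 v=1: → [8,12); WM=9; [4,8) fires=6
i=7 t=10 v=5: → [8,12); WM=9
i=8 t=2 v=8: DROP (t<9-0); WM=9
i=9 t=16 v=1: → [16,20); WM=14; [8,12) fires=5
i=10 t=11 v=5: DROP (t<14-0); WM=14
i=11 t=17 v=3: → [16,20); WM=15
i=12 t=20 v=5: → [20,24); WM=18
i=13 t=14 v=8: DROP (t<18-0); WM=18
i=14 t=16 v=6: DROP (t<18-0); WM=18
i=15 t=23 v=4: → [20,24); WM=21; [16,20) fires=3
i=16 t=21 v=2: → [20,24); WM=21
i=17 t=16 v=9: DROP (t<21-0); WM=21
i=18 t=22 v=2: → [20,24); WM=21
i=19 t=24 v=2: → [24,28); WM=22
i=20 t=24 v=7: → [24,28); WM=22
i=21 t=25 v=2: → [24,28); WM=23
i=22 t=24 v=6: → [24,28); WM=23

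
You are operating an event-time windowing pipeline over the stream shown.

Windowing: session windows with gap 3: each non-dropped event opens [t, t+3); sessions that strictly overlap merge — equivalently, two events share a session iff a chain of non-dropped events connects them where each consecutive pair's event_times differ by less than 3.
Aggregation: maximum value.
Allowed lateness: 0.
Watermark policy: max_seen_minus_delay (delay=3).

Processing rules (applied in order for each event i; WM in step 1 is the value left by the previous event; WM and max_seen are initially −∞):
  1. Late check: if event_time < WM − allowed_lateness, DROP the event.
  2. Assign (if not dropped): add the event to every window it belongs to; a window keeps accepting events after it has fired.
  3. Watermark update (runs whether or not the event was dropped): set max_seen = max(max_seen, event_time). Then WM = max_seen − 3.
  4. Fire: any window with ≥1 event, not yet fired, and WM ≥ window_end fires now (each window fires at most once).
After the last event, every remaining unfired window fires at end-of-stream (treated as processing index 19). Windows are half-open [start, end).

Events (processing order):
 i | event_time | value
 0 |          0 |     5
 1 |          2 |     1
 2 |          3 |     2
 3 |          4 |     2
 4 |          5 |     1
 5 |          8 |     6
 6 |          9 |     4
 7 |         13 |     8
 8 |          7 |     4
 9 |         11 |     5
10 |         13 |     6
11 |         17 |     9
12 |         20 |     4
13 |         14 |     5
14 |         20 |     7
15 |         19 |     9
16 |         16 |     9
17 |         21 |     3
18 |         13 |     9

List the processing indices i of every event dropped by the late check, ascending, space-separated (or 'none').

i=0 t=0 v=5: → [0,3); WM=-3
i=1 t=2 v=1: → [0,5); WM=-1
i=2 t=3 v=2: → [0,6); WM=0
i=3 t=4 v=2: → [0,7); WM=1
i=4 t=5 v=1: → [0,8); WM=2
i=5 t=8 v=6: → [8,11); WM=5
i=6 t=9 v=4: → [8,12); WM=6
i=7 t=13 v=8: → [13,16); WM=10
i=8 t=7 v=4: DROP (t<10-0); WM=10
i=9 t=11 v=5: → [8,16); WM=10
i=10 t=13 v=6: → [8,16); WM=10
i=11 t=17 v=9: → [17,20); WM=14
i=12 t=20 v=4: → [20,23); WM=17
i=13 t=14 v=5: DROP (t<17-0); WM=17
i=14 t=20 v=7: → [20,23); WM=17
i=15 t=19 v=9: → [17,23); WM=17
i=16 t=16 v=9: DROP (t<17-0); WM=17
i=17 t=21 v=3: → [17,24); WM=18
i=18 t=13 v=9: DROP (t<18-0); WM=18

8 13 16 18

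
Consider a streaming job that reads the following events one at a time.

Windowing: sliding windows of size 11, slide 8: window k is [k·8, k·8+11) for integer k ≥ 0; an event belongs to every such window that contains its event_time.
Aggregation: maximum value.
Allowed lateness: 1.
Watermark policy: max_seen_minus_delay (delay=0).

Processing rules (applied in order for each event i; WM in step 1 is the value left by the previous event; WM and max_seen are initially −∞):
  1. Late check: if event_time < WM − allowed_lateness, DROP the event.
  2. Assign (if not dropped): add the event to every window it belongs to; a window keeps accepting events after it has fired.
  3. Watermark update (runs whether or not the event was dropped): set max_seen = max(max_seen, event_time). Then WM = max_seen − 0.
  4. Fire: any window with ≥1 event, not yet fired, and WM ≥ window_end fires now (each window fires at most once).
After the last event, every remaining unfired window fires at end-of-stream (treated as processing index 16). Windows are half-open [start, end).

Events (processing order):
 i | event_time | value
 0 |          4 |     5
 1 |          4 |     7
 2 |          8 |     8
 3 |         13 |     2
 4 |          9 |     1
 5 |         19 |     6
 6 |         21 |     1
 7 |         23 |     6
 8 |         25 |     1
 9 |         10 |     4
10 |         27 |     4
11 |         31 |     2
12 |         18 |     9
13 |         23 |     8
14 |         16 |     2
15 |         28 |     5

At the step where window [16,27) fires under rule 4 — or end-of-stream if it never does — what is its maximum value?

6

i=0 t=4 v=5: → [0,11); WM=4
i=1 t=4 v=7: → [0,11); WM=4
i=2 t=8 v=8: → [8,19),[0,11); WM=8
i=3 t=13 v=2: → [8,19); WM=13; [0,11) fires=8
i=4 t=9 v=1: DROP (t<13-1); WM=13
i=5 t=19 v=6: → [16,27); WM=19; [8,19) fires=8
i=6 t=21 v=1: → [16,27); WM=21
i=7 t=23 v=6: → [16,27); WM=23
i=8 t=25 v=1: → [24,35),[16,27); WM=25
i=9 t=10 v=4: DROP (t<25-1); WM=25
i=10 t=27 v=4: → [24,35); WM=27; [16,27) fires=6
i=11 t=31 v=2: → [24,35); WM=31
i=12 t=18 v=9: DROP (t<31-1); WM=31
i=13 t=23 v=8: DROP (t<31-1); WM=31
i=14 t=16 v=2: DROP (t<31-1); WM=31
i=15 t=28 v=5: DROP (t<31-1); WM=31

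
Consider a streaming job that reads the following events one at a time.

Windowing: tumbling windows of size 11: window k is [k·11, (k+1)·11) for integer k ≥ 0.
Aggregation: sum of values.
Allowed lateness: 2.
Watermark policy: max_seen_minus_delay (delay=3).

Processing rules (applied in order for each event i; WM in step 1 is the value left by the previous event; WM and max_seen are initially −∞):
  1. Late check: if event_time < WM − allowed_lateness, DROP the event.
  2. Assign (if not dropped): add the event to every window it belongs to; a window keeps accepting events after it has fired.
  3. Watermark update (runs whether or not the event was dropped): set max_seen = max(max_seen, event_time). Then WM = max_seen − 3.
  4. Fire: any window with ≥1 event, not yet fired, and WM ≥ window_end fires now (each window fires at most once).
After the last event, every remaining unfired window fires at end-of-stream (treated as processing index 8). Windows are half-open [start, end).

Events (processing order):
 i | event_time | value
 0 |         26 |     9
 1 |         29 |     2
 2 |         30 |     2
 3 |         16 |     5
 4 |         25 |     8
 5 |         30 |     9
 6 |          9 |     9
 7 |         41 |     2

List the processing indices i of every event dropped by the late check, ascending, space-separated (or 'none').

3 6

i=0 t=26 v=9: → [22,33); WM=23
i=1 t=29 v=2: → [22,33); WM=26
i=2 t=30 v=2: → [22,33); WM=27
i=3 t=16 v=5: DROP (t<27-2); WM=27
i=4 t=25 v=8: → [22,33); WM=27
i=5 t=30 v=9: → [22,33); WM=27
i=6 t=9 v=9: DROP (t<27-2); WM=27
i=7 t=41 v=2: → [33,44); WM=38; [22,33) fires=30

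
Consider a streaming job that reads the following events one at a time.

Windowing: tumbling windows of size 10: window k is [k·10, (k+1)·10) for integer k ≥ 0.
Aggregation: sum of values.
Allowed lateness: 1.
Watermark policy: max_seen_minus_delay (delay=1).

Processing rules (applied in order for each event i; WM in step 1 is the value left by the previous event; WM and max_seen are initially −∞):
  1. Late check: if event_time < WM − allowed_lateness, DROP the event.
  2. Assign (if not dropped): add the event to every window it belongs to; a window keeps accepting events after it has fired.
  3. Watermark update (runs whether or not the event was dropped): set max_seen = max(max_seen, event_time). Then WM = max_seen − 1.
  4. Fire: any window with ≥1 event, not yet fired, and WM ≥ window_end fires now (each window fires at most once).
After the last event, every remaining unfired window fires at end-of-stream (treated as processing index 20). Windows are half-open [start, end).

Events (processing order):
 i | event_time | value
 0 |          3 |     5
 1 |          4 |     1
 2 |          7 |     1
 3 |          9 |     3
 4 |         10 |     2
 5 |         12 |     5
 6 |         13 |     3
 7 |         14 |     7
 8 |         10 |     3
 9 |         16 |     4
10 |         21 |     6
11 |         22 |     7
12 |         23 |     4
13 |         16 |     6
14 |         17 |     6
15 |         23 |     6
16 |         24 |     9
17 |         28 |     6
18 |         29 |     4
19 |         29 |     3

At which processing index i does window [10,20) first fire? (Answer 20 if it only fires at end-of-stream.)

i=0 t=3 v=5: → [0,10); WM=2
i=1 t=4 v=1: → [0,10); WM=3
i=2 t=7 v=1: → [0,10); WM=6
i=3 t=9 v=3: → [0,10); WM=8
i=4 t=10 v=2: → [10,20); WM=9
i=5 t=12 v=5: → [10,20); WM=11; [0,10) fires=10
i=6 t=13 v=3: → [10,20); WM=12
i=7 t=14 v=7: → [10,20); WM=13
i=8 t=10 v=3: DROP (t<13-1); WM=13
i=9 t=16 v=4: → [10,20); WM=15
i=10 t=21 v=6: → [20,30); WM=20; [10,20) fires=21
i=11 t=22 v=7: → [20,30); WM=21
i=12 t=23 v=4: → [20,30); WM=22
i=13 t=16 v=6: DROP (t<22-1); WM=22
i=14 t=17 v=6: DROP (t<22-1); WM=22
i=15 t=23 v=6: → [20,30); WM=22
i=16 t=24 v=9: → [20,30); WM=23
i=17 t=28 v=6: → [20,30); WM=27
i=18 t=29 v=4: → [20,30); WM=28
i=19 t=29 v=3: → [20,30); WM=28

10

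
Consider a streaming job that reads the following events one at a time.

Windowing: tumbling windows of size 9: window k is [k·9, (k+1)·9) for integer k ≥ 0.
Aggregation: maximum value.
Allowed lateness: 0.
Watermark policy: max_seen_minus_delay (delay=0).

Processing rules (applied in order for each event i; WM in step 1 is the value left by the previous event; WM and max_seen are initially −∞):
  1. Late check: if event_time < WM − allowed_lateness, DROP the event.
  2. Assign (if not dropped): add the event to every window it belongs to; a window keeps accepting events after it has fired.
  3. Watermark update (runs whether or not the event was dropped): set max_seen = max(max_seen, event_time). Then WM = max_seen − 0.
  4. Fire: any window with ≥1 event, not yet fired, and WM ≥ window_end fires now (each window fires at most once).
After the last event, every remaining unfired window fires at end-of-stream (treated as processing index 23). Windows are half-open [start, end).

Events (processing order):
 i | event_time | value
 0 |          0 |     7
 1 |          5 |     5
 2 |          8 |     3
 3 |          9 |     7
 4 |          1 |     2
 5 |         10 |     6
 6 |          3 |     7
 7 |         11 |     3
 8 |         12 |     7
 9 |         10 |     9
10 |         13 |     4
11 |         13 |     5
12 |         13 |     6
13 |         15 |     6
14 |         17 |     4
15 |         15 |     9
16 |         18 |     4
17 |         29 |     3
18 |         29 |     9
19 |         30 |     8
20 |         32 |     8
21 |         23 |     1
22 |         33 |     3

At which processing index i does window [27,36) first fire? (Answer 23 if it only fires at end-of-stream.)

23

i=0 t=0 v=7: → [0,9); WM=0
i=1 t=5 v=5: → [0,9); WM=5
i=2 t=8 v=3: → [0,9); WM=8
i=3 t=9 v=7: → [9,18); WM=9; [0,9) fires=7
i=4 t=1 v=2: DROP (t<9-0); WM=9
i=5 t=10 v=6: → [9,18); WM=10
i=6 t=3 v=7: DROP (t<10-0); WM=10
i=7 t=11 v=3: → [9,18); WM=11
i=8 t=12 v=7: → [9,18); WM=12
i=9 t=10 v=9: DROP (t<12-0); WM=12
i=10 t=13 v=4: → [9,18); WM=13
i=11 t=13 v=5: → [9,18); WM=13
i=12 t=13 v=6: → [9,18); WM=13
i=13 t=15 v=6: → [9,18); WM=15
i=14 t=17 v=4: → [9,18); WM=17
i=15 t=15 v=9: DROP (t<17-0); WM=17
i=16 t=18 v=4: → [18,27); WM=18; [9,18) fires=7
i=17 t=29 v=3: → [27,36); WM=29; [18,27) fires=4
i=18 t=29 v=9: → [27,36); WM=29
i=19 t=30 v=8: → [27,36); WM=30
i=20 t=32 v=8: → [27,36); WM=32
i=21 t=23 v=1: DROP (t<32-0); WM=32
i=22 t=33 v=3: → [27,36); WM=33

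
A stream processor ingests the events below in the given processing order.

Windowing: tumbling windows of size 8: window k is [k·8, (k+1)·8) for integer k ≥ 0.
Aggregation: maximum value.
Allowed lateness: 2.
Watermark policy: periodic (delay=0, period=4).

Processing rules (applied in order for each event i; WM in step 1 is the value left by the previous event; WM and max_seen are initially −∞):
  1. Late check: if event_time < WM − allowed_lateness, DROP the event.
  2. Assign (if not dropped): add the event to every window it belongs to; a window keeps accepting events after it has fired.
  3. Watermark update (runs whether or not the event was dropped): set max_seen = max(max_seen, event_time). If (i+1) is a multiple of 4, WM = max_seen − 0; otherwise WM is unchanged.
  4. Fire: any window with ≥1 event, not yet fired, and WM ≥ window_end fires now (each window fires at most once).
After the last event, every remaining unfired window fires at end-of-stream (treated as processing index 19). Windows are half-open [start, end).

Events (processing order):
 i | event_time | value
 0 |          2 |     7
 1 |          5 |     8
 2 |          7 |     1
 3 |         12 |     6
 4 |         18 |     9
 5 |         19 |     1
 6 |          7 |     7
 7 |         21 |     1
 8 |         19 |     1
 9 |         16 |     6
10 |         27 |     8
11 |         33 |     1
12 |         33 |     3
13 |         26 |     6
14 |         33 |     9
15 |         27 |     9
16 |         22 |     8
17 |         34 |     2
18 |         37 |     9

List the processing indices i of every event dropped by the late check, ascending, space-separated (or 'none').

i=0 t=2 v=7: → [0,8); WM=−∞
i=1 t=5 v=8: → [0,8); WM=−∞
i=2 t=7 v=1: → [0,8); WM=−∞
i=3 t=12 v=6: → [8,16); WM=12; [0,8) fires=8
i=4 t=18 v=9: → [16,24); WM=12
i=5 t=19 v=1: → [16,24); WM=12
i=6 t=7 v=7: DROP (t<12-2); WM=12
i=7 t=21 v=1: → [16,24); WM=21; [8,16) fires=6
i=8 t=19 v=1: → [16,24); WM=21
i=9 t=16 v=6: DROP (t<21-2); WM=21
i=10 t=27 v=8: → [24,32); WM=21
i=11 t=33 v=1: → [32,40); WM=33; [16,24) fires=9 [24,32) fires=8
i=12 t=33 v=3: → [32,40); WM=33
i=13 t=26 v=6: DROP (t<33-2); WM=33
i=14 t=33 v=9: → [32,40); WM=33
i=15 t=27 v=9: DROP (t<33-2); WM=33
i=16 t=22 v=8: DROP (t<33-2); WM=33
i=17 t=34 v=2: → [32,40); WM=33
i=18 t=37 v=9: → [32,40); WM=33

6 9 13 15 16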